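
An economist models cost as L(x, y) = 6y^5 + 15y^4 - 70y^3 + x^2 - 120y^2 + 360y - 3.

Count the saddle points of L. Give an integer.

L separates as a function of x plus a function of y, so ∇L=0 decouples.
∂L/∂x = 2x = 0 at x ∈ {0}; ∂L/∂y = 30(y - 2)(y - 1)(y + 2)(y + 3) = 0 at y ∈ {-3, -2, 1, 2}.
The Hessian is diagonal: diag(L_xx, L_yy). Second derivatives: L_xx(0)=2; L_yy(-3)=-600, L_yy(-2)=360, L_yy(1)=-360, L_yy(2)=600.
Saddle points occur where the two diagonal entries have opposite signs: (0, -3), (0, 1). Count: 2.

2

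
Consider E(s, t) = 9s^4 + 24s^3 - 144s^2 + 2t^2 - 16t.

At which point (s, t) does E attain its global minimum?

(-4, 4)

E(s,t) separates as P(s) + Q(t), so its minimum is min P + min Q.
P'(s) = 36s(s - 2)(s + 4) vanishes at s ∈ {-4, 0, 2}; Q'(t) = 4(t - 4) vanishes at t ∈ {4}.
Local minima of P (where P''>0): P(-4)=-1536, P(2)=-240. Local minima of Q: Q(4)=-32.
So the global minimum of E is P(-4) + Q(4) = -1536 − 32 = -1568, attained at (-4, 4).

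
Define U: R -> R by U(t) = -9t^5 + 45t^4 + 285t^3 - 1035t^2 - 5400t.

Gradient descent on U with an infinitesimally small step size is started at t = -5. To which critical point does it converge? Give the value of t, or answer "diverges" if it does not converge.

U'(t) = -45(t - 5)(t - 4)(t + 2)(t + 3), so U'(-5) = -24300.
Gradient descent moves in the -U' direction, i.e. t is increasing.
The nearest critical point in that direction is t = -3, where U'' = 2520 > 0 (a local minimum). The iterate converges there.

-3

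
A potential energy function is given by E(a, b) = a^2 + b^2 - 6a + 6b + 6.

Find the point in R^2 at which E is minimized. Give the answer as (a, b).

E(a,b) separates as P(a) + Q(b) + 6, so its minimum is min P + min Q + 6.
P'(a) = 2a - 6 vanishes at a ∈ {3}; Q'(b) = 2b + 6 vanishes at b ∈ {-3}.
Local minima of P (where P''>0): P(3)=-9. Local minima of Q: Q(-3)=-9.
So the global minimum of E is P(3) + Q(-3) + 6 = -9 − 9 + 6 = -12, attained at (3, -3).

(3, -3)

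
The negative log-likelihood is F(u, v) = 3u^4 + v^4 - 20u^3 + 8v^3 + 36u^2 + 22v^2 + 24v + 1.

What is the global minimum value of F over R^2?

-8

F(u,v) separates as P(u) + Q(v) + 1, so its minimum is min P + min Q + 1.
P'(u) = 12u(u - 3)(u - 2) vanishes at u ∈ {0, 2, 3}; Q'(v) = 4(v + 1)(v + 2)(v + 3) vanishes at v ∈ {-3, -2, -1}.
Local minima of P (where P''>0): P(0)=0, P(3)=27. Local minima of Q: Q(-3)=-9, Q(-1)=-9.
So the global minimum of F is P(0) + Q(-3) + 1 = 0 − 9 + 1 = -8, attained at (0, -3).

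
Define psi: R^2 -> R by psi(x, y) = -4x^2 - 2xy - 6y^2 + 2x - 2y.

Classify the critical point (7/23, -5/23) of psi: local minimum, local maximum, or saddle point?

The Hessian of psi is constant: H = [[-8, -2], [-2, -12]].
det(H) = (-8)·(-12) − (-2)² = 92.
det(H) > 0 and tr(H) = -20 < 0, so H is negative definite and the point is a local maximum.

local maximum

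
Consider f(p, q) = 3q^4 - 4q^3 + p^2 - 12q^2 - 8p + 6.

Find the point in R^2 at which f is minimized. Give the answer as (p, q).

f(p,q) separates as A(p) + B(q) + 6, so its minimum is min A + min B + 6.
A'(p) = 2p - 8 vanishes at p ∈ {4}; B'(q) = 12q(q - 2)(q + 1) vanishes at q ∈ {-1, 0, 2}.
Local minima of A (where A''>0): A(4)=-16. Local minima of B: B(-1)=-5, B(2)=-32.
So the global minimum of f is A(4) + B(2) + 6 = -16 − 32 + 6 = -42, attained at (4, 2).

(4, 2)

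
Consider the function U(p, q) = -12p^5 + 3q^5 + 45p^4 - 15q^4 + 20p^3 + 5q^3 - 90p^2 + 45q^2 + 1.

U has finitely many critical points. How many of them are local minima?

4

U separates as a function of p plus a function of q, so ∇U=0 decouples.
∂U/∂p = -60p(p - 3)(p - 1)(p + 1) = 0 at p ∈ {-1, 0, 1, 3}; ∂U/∂q = 15q(q - 3)(q - 2)(q + 1) = 0 at q ∈ {-1, 0, 2, 3}.
The Hessian is diagonal: diag(U_pp, U_qq). Second derivatives: U_pp(-1)=480, U_pp(0)=-180, U_pp(1)=240, U_pp(3)=-1440; U_qq(-1)=-180, U_qq(0)=90, U_qq(2)=-90, U_qq(3)=180.
Local minima occur where both diagonal entries positive: (-1, 0), (-1, 3), (1, 0), (1, 3). Count: 4.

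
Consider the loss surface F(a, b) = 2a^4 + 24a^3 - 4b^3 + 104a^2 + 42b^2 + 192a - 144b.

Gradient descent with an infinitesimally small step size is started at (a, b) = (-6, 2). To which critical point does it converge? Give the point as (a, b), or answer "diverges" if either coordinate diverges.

F is separable, so gradient descent decouples: a follows -∂F/∂a, b follows -∂F/∂b.
∂F/∂a = 8(a + 2)(a + 3)(a + 4); at a=-6 this is -192, so a increases.
∂F/∂b = -12(b - 4)(b - 3); at b=2 this is -24, so b increases.
a converges to its nearest critical value -4 (a local min of the a-part); b converges to 3. The iterate converges to (-4, 3).

(-4, 3)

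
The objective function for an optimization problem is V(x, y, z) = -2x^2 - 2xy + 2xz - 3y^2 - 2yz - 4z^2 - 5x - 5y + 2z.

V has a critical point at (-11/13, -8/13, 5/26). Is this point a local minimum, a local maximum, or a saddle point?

The Hessian is constant: H = [[-4, -2, 2], [-2, -6, -2], [2, -2, -8]].
Leading principal minors: Δ₁ = -4, Δ₂ = 20, Δ₃ = -104.
The minors alternate sign starting negative (−, +, −), so H is negative definite: a local maximum.

local maximum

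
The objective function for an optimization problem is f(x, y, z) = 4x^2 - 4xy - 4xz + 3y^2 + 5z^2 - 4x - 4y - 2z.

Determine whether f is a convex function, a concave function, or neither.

convex

f is quadratic, so its Hessian is the constant matrix H = [[8, -4, -4], [-4, 6, 0], [-4, 0, 10]].
Leading principal minors: 8, 32, 224.
All positive ⇒ H ≻ 0 ⇒ convex.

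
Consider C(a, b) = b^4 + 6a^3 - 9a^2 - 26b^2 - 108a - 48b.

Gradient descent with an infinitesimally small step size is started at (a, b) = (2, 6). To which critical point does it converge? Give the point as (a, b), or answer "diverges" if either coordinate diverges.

(3, 4)

C is separable, so gradient descent decouples: a follows -∂C/∂a, b follows -∂C/∂b.
∂C/∂a = 18(a - 3)(a + 2); at a=2 this is -72, so a increases.
∂C/∂b = 4(b - 4)(b + 1)(b + 3); at b=6 this is 504, so b decreases.
a converges to its nearest critical value 3 (a local min of the a-part); b converges to 4. The iterate converges to (3, 4).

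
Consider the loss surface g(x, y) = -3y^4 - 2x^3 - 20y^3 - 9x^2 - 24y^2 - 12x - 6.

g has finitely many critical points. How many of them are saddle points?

3

g separates as a function of x plus a function of y, so ∇g=0 decouples.
∂g/∂x = -6(x + 1)(x + 2) = 0 at x ∈ {-2, -1}; ∂g/∂y = -12y(y + 1)(y + 4) = 0 at y ∈ {-4, -1, 0}.
The Hessian is diagonal: diag(g_xx, g_yy). Second derivatives: g_xx(-2)=6, g_xx(-1)=-6; g_yy(-4)=-144, g_yy(-1)=36, g_yy(0)=-48.
Saddle points occur where the two diagonal entries have opposite signs: (-2, -4), (-2, 0), (-1, -1). Count: 3.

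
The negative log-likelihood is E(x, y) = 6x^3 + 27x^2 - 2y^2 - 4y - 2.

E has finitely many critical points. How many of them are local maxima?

E separates as a function of x plus a function of y, so ∇E=0 decouples.
∂E/∂x = 18x(x + 3) = 0 at x ∈ {-3, 0}; ∂E/∂y = -4(y + 1) = 0 at y ∈ {-1}.
The Hessian is diagonal: diag(E_xx, E_yy). Second derivatives: E_xx(-3)=-54, E_xx(0)=54; E_yy(-1)=-4.
Local maxima occur where both diagonal entries negative: (-3, -1). Count: 1.

1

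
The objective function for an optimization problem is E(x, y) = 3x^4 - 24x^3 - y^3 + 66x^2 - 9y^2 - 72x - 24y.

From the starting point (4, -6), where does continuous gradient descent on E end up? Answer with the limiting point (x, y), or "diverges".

(3, -4)

E is separable, so gradient descent decouples: x follows -∂E/∂x, y follows -∂E/∂y.
∂E/∂x = 12(x - 3)(x - 2)(x - 1); at x=4 this is 72, so x decreases.
∂E/∂y = -3(y + 2)(y + 4); at y=-6 this is -24, so y increases.
x converges to its nearest critical value 3 (a local min of the x-part); y converges to -4. The iterate converges to (3, -4).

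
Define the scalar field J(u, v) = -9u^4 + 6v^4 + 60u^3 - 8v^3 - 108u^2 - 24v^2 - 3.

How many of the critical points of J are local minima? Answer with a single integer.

J separates as a function of u plus a function of v, so ∇J=0 decouples.
∂J/∂u = -36u(u - 3)(u - 2) = 0 at u ∈ {0, 2, 3}; ∂J/∂v = 24v(v - 2)(v + 1) = 0 at v ∈ {-1, 0, 2}.
The Hessian is diagonal: diag(J_uu, J_vv). Second derivatives: J_uu(0)=-216, J_uu(2)=72, J_uu(3)=-108; J_vv(-1)=72, J_vv(0)=-48, J_vv(2)=144.
Local minima occur where both diagonal entries positive: (2, -1), (2, 2). Count: 2.

2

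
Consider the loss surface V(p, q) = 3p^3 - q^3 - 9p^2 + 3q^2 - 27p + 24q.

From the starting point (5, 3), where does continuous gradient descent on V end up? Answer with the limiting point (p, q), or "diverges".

(3, -2)

V is separable, so gradient descent decouples: p follows -∂V/∂p, q follows -∂V/∂q.
∂V/∂p = 9(p - 3)(p + 1); at p=5 this is 108, so p decreases.
∂V/∂q = -3(q - 4)(q + 2); at q=3 this is 15, so q decreases.
p converges to its nearest critical value 3 (a local min of the p-part); q converges to -2. The iterate converges to (3, -2).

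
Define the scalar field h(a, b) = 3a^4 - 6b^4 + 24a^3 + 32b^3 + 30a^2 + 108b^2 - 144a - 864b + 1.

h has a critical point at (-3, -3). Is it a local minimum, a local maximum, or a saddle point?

local maximum

The mixed partial ∂²h/∂a∂b is 0, so the Hessian at any point is diag(h_aa, h_bb) = diag(12(3a^2 + 12a + 5), 24(-3b^2 + 8b + 9)).
At (-3, -3): H = diag(-48, -1008).
Both eigenvalues are negative, so H is negative definite: a local maximum.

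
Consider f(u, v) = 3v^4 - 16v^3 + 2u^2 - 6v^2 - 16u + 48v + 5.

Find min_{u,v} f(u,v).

-187

f(u,v) separates as P(u) + Q(v) + 5, so its minimum is min P + min Q + 5.
P'(u) = 4u - 16 vanishes at u ∈ {4}; Q'(v) = 12(v - 4)(v - 1)(v + 1) vanishes at v ∈ {-1, 1, 4}.
Local minima of P (where P''>0): P(4)=-32. Local minima of Q: Q(-1)=-35, Q(4)=-160.
So the global minimum of f is P(4) + Q(4) + 5 = -32 − 160 + 5 = -187, attained at (4, 4).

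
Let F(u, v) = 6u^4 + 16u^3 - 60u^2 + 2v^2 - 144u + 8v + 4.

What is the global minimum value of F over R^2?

F(u,v) separates as P(u) + Q(v) + 4, so its minimum is min P + min Q + 4.
P'(u) = 24(u - 2)(u + 1)(u + 3) vanishes at u ∈ {-3, -1, 2}; Q'(v) = 4v + 8 vanishes at v ∈ {-2}.
Local minima of P (where P''>0): P(-3)=-54, P(2)=-304. Local minima of Q: Q(-2)=-8.
So the global minimum of F is P(2) + Q(-2) + 4 = -304 − 8 + 4 = -308, attained at (2, -2).

-308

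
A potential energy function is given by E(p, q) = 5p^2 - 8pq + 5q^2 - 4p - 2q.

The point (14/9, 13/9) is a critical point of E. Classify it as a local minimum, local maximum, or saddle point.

The Hessian of E is constant: H = [[10, -8], [-8, 10]].
det(H) = 10·10 − (-8)² = 36.
det(H) > 0 and tr(H) = 20 > 0, so H is positive definite and the point is a local minimum.

local minimum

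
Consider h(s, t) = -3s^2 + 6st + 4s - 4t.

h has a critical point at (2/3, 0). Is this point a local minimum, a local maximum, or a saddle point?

saddle point

The Hessian of h is constant: H = [[-6, 6], [6, 0]].
det(H) = (-6)·0 − 6² = -36.
Since det(H) < 0, H is indefinite and the critical point is a saddle point.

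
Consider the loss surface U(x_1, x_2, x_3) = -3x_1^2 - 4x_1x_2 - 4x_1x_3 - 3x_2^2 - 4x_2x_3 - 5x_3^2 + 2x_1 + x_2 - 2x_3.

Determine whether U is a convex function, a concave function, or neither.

concave

U is quadratic, so its Hessian is the constant matrix H = [[-6, -4, -4], [-4, -6, -4], [-4, -4, -10]].
Leading principal minors: -6, 20, -136.
Signs alternate −, +, − ⇒ H ≺ 0 ⇒ concave.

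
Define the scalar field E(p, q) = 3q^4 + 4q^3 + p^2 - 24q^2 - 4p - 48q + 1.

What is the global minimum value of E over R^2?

-115

E(p,q) separates as A(p) + B(q) + 1, so its minimum is min A + min B + 1.
A'(p) = 2p - 4 vanishes at p ∈ {2}; B'(q) = 12(q - 2)(q + 1)(q + 2) vanishes at q ∈ {-2, -1, 2}.
Local minima of A (where A''>0): A(2)=-4. Local minima of B: B(-2)=16, B(2)=-112.
So the global minimum of E is A(2) + B(2) + 1 = -4 − 112 + 1 = -115, attained at (2, 2).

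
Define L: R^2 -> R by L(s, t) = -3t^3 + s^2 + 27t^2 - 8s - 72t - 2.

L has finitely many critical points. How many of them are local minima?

1

L separates as a function of s plus a function of t, so ∇L=0 decouples.
∂L/∂s = 2(s - 4) = 0 at s ∈ {4}; ∂L/∂t = -9(t - 4)(t - 2) = 0 at t ∈ {2, 4}.
The Hessian is diagonal: diag(L_ss, L_tt). Second derivatives: L_ss(4)=2; L_tt(2)=18, L_tt(4)=-18.
Local minima occur where both diagonal entries positive: (4, 2). Count: 1.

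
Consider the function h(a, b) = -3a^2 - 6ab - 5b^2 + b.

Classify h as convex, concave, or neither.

h is quadratic, so its Hessian is the constant matrix H = [[-6, -6], [-6, -10]].
det(H) = 24, tr(H) = -16.
det(H) > 0 and tr(H) < 0, so H is negative definite everywhere: concave.

concave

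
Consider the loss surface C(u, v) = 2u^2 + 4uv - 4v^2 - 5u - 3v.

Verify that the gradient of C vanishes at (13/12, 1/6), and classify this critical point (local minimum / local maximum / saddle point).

∇C = (4u + 4v - 5, 4u - 8v - 3); substituting (13/12, 1/6) gives ∇C = (0, 0), so (13/12, 1/6) is indeed a critical point.
The Hessian of C is constant: H = [[4, 4], [4, -8]].
det(H) = 4·(-8) − 4² = -48.
Since det(H) < 0, H is indefinite and the critical point is a saddle point.

saddle point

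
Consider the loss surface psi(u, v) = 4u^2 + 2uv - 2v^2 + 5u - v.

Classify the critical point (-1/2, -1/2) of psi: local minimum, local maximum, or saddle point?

saddle point

The Hessian of psi is constant: H = [[8, 2], [2, -4]].
det(H) = 8·(-4) − 2² = -36.
Since det(H) < 0, H is indefinite and the critical point is a saddle point.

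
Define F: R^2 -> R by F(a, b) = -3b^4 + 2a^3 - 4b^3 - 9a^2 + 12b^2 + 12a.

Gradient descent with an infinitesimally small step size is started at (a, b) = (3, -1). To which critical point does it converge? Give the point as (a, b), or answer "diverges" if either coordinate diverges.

F is separable, so gradient descent decouples: a follows -∂F/∂a, b follows -∂F/∂b.
∂F/∂a = 6(a - 2)(a - 1); at a=3 this is 12, so a decreases.
∂F/∂b = -12b(b - 1)(b + 2); at b=-1 this is -24, so b increases.
a converges to its nearest critical value 2 (a local min of the a-part); b converges to 0. The iterate converges to (2, 0).

(2, 0)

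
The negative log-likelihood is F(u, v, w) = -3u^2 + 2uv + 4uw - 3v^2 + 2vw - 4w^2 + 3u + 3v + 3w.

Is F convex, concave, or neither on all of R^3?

F is quadratic, so its Hessian is the constant matrix H = [[-6, 2, 4], [2, -6, 2], [4, 2, -8]].
Leading principal minors: -6, 32, -104.
Signs alternate −, +, − ⇒ H ≺ 0 ⇒ concave.

concave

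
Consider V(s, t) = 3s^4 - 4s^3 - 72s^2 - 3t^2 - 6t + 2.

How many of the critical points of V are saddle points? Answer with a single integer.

V separates as a function of s plus a function of t, so ∇V=0 decouples.
∂V/∂s = 12s(s - 4)(s + 3) = 0 at s ∈ {-3, 0, 4}; ∂V/∂t = -6(t + 1) = 0 at t ∈ {-1}.
The Hessian is diagonal: diag(V_ss, V_tt). Second derivatives: V_ss(-3)=252, V_ss(0)=-144, V_ss(4)=336; V_tt(-1)=-6.
Saddle points occur where the two diagonal entries have opposite signs: (-3, -1), (4, -1). Count: 2.

2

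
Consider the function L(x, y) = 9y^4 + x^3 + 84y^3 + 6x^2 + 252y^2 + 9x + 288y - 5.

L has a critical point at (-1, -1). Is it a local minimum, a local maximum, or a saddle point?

local minimum

The mixed partial ∂²L/∂x∂y is 0, so the Hessian at any point is diag(L_xx, L_yy) = diag(6(x + 2), 36(3y^2 + 14y + 14)).
At (-1, -1): H = diag(6, 108).
Both eigenvalues are positive, so H is positive definite: a local minimum.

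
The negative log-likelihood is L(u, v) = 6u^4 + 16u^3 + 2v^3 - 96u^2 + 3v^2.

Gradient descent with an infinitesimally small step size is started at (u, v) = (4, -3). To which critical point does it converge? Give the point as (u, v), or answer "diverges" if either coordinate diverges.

L is separable, so gradient descent decouples: u follows -∂L/∂u, v follows -∂L/∂v.
∂L/∂u = 24u(u - 2)(u + 4); at u=4 this is 1536, so u decreases.
∂L/∂v = 6v(v + 1); at v=-3 this is 36, so v decreases.
The v-coordinate has no critical point in that direction and runs off to infinity.

diverges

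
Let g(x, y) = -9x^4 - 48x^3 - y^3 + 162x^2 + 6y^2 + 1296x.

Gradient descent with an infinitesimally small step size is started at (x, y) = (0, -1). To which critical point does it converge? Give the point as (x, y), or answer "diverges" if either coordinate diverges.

g is separable, so gradient descent decouples: x follows -∂g/∂x, y follows -∂g/∂y.
∂g/∂x = -36(x - 3)(x + 3)(x + 4); at x=0 this is 1296, so x decreases.
∂g/∂y = -3y(y - 4); at y=-1 this is -15, so y increases.
x converges to its nearest critical value -3 (a local min of the x-part); y converges to 0. The iterate converges to (-3, 0).

(-3, 0)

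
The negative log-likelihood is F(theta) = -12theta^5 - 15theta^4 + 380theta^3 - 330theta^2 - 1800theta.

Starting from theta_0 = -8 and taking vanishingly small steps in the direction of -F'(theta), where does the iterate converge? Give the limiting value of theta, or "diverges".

F'(theta) = -60(theta - 3)(theta - 2)(theta + 1)(theta + 5), so F'(-8) = -138600.
Gradient descent moves in the -F' direction, i.e. theta is increasing.
The nearest critical point in that direction is theta = -5, where F'' = 13440 > 0 (a local minimum). The iterate converges there.

-5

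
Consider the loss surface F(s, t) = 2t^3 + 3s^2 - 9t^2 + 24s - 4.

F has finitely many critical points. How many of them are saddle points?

1

F separates as a function of s plus a function of t, so ∇F=0 decouples.
∂F/∂s = 6(s + 4) = 0 at s ∈ {-4}; ∂F/∂t = 6t(t - 3) = 0 at t ∈ {0, 3}.
The Hessian is diagonal: diag(F_ss, F_tt). Second derivatives: F_ss(-4)=6; F_tt(0)=-18, F_tt(3)=18.
Saddle points occur where the two diagonal entries have opposite signs: (-4, 0). Count: 1.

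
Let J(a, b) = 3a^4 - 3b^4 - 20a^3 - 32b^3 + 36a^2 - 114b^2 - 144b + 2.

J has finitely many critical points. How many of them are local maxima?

J separates as a function of a plus a function of b, so ∇J=0 decouples.
∂J/∂a = 12a(a - 3)(a - 2) = 0 at a ∈ {0, 2, 3}; ∂J/∂b = -12(b + 1)(b + 3)(b + 4) = 0 at b ∈ {-4, -3, -1}.
The Hessian is diagonal: diag(J_aa, J_bb). Second derivatives: J_aa(0)=72, J_aa(2)=-24, J_aa(3)=36; J_bb(-4)=-36, J_bb(-3)=24, J_bb(-1)=-72.
Local maxima occur where both diagonal entries negative: (2, -4), (2, -1). Count: 2.

2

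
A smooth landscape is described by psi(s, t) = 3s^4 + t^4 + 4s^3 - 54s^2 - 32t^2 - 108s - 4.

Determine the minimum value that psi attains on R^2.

-719

psi(s,t) separates as P(s) + Q(t) − 4, so its minimum is min P + min Q − 4.
P'(s) = 12(s - 3)(s + 1)(s + 3) vanishes at s ∈ {-3, -1, 3}; Q'(t) = 4t(t - 4)(t + 4) vanishes at t ∈ {-4, 0, 4}.
Local minima of P (where P''>0): P(-3)=-27, P(3)=-459. Local minima of Q: Q(-4)=-256, Q(4)=-256.
So the global minimum of psi is P(3) + Q(-4) − 4 = -459 − 256 − 4 = -719, attained at (3, -4).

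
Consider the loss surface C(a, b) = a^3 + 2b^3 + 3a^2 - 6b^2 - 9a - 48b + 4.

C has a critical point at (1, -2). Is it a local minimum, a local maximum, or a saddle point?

The mixed partial ∂²C/∂a∂b is 0, so the Hessian at any point is diag(C_aa, C_bb) = diag(6(a + 1), 12(b - 1)).
At (1, -2): H = diag(12, -36).
The eigenvalues have opposite signs, so H is indefinite: a saddle point.

saddle point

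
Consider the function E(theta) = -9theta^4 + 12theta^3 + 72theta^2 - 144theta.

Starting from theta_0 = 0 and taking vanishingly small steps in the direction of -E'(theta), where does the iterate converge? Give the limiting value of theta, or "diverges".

1

E'(theta) = -36(theta - 2)(theta - 1)(theta + 2), so E'(0) = -144.
Gradient descent moves in the -E' direction, i.e. theta is increasing.
The nearest critical point in that direction is theta = 1, where E'' = 108 > 0 (a local minimum). The iterate converges there.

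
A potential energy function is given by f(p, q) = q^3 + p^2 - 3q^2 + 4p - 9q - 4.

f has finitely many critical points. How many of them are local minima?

1

f separates as a function of p plus a function of q, so ∇f=0 decouples.
∂f/∂p = 2(p + 2) = 0 at p ∈ {-2}; ∂f/∂q = 3(q - 3)(q + 1) = 0 at q ∈ {-1, 3}.
The Hessian is diagonal: diag(f_pp, f_qq). Second derivatives: f_pp(-2)=2; f_qq(-1)=-12, f_qq(3)=12.
Local minima occur where both diagonal entries positive: (-2, 3). Count: 1.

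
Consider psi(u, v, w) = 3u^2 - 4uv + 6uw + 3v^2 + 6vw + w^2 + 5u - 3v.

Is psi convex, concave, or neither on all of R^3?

psi is quadratic, so its Hessian is the constant matrix H = [[6, -4, 6], [-4, 6, 6], [6, 6, 2]].
Leading principal minors: 6, 20, -680.
Neither pattern holds ⇒ H is indefinite ⇒ neither convex nor concave.

neither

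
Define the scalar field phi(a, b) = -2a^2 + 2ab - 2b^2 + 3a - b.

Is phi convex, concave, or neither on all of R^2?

concave

phi is quadratic, so its Hessian is the constant matrix H = [[-4, 2], [2, -4]].
det(H) = 12, tr(H) = -8.
det(H) > 0 and tr(H) < 0, so H is negative definite everywhere: concave.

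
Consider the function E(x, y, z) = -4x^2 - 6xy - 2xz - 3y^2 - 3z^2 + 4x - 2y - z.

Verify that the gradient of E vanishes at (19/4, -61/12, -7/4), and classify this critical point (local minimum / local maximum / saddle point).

local maximum

∇E = (-8x - 6y - 2z + 4, -6x - 6y - 2, -2x - 6z - 1); substituting (19/4, -61/12, -7/4) gives ∇E = (0, 0, 0), so (19/4, -61/12, -7/4) is indeed a critical point.
The Hessian is constant: H = [[-8, -6, -2], [-6, -6, 0], [-2, 0, -6]].
Leading principal minors: Δ₁ = -8, Δ₂ = 12, Δ₃ = -48.
The minors alternate sign starting negative (−, +, −), so H is negative definite: a local maximum.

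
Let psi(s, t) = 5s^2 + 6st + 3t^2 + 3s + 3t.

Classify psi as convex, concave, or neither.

convex

psi is quadratic, so its Hessian is the constant matrix H = [[10, 6], [6, 6]].
det(H) = 24, tr(H) = 16.
det(H) > 0 and tr(H) > 0, so H is positive definite everywhere: convex.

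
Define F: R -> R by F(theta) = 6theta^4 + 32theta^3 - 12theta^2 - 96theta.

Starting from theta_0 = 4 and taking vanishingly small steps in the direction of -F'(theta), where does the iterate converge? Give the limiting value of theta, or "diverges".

F'(theta) = 24(theta - 1)(theta + 1)(theta + 4), so F'(4) = 2880.
Gradient descent moves in the -F' direction, i.e. theta is decreasing.
The nearest critical point in that direction is theta = 1, where F'' = 240 > 0 (a local minimum). The iterate converges there.

1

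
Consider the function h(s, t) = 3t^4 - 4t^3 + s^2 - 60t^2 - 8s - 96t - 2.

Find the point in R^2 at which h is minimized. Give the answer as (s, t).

(4, 4)

h(s,t) separates as P(s) + Q(t) − 2, so its minimum is min P + min Q − 2.
P'(s) = 2s - 8 vanishes at s ∈ {4}; Q'(t) = 12(t - 4)(t + 1)(t + 2) vanishes at t ∈ {-2, -1, 4}.
Local minima of P (where P''>0): P(4)=-16. Local minima of Q: Q(-2)=32, Q(4)=-832.
So the global minimum of h is P(4) + Q(4) − 2 = -16 − 832 − 2 = -850, attained at (4, 4).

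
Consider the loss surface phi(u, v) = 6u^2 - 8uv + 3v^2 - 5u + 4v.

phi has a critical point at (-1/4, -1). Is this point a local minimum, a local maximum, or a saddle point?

local minimum

The Hessian of phi is constant: H = [[12, -8], [-8, 6]].
det(H) = 12·6 − (-8)² = 8.
det(H) > 0 and tr(H) = 18 > 0, so H is positive definite and the point is a local minimum.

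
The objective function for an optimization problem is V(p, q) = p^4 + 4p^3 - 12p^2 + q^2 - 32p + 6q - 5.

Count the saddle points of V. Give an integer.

V separates as a function of p plus a function of q, so ∇V=0 decouples.
∂V/∂p = 4(p - 2)(p + 1)(p + 4) = 0 at p ∈ {-4, -1, 2}; ∂V/∂q = 2(q + 3) = 0 at q ∈ {-3}.
The Hessian is diagonal: diag(V_pp, V_qq). Second derivatives: V_pp(-4)=72, V_pp(-1)=-36, V_pp(2)=72; V_qq(-3)=2.
Saddle points occur where the two diagonal entries have opposite signs: (-1, -3). Count: 1.

1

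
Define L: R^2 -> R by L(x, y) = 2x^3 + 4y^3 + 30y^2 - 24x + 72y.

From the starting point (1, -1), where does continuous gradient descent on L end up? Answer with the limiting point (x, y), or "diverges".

(2, -2)

L is separable, so gradient descent decouples: x follows -∂L/∂x, y follows -∂L/∂y.
∂L/∂x = 6(x - 2)(x + 2); at x=1 this is -18, so x increases.
∂L/∂y = 12(y + 2)(y + 3); at y=-1 this is 24, so y decreases.
x converges to its nearest critical value 2 (a local min of the x-part); y converges to -2. The iterate converges to (2, -2).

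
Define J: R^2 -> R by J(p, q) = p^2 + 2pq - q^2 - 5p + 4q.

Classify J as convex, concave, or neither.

neither

J is quadratic, so its Hessian is the constant matrix H = [[2, 2], [2, -2]].
det(H) = -8, tr(H) = 0.
det(H) < 0, so H is indefinite: neither convex nor concave.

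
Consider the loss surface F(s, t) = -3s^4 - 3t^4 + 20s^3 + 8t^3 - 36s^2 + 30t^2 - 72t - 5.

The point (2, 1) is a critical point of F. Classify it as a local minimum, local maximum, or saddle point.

local minimum

The mixed partial ∂²F/∂s∂t is 0, so the Hessian at any point is diag(F_ss, F_tt) = diag(12(-3s^2 + 10s - 6), 12(-3t^2 + 4t + 5)).
At (2, 1): H = diag(24, 72).
Both eigenvalues are positive, so H is positive definite: a local minimum.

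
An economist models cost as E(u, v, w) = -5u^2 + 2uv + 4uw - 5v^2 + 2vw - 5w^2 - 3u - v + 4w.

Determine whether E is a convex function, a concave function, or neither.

E is quadratic, so its Hessian is the constant matrix H = [[-10, 2, 4], [2, -10, 2], [4, 2, -10]].
Leading principal minors: -10, 96, -728.
Signs alternate −, +, − ⇒ H ≺ 0 ⇒ concave.

concave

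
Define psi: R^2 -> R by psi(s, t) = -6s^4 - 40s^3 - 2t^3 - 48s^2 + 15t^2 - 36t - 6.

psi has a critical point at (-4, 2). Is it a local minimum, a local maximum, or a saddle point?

saddle point

The mixed partial ∂²psi/∂s∂t is 0, so the Hessian at any point is diag(psi_ss, psi_tt) = diag(-24(3s^2 + 10s + 4), 6(-2t + 5)).
At (-4, 2): H = diag(-288, 6).
The eigenvalues have opposite signs, so H is indefinite: a saddle point.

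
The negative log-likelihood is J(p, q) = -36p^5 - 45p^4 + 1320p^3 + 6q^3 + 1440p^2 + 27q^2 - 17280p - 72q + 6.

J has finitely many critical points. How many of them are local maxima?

2

J separates as a function of p plus a function of q, so ∇J=0 decouples.
∂J/∂p = -180(p - 4)(p - 2)(p + 3)(p + 4) = 0 at p ∈ {-4, -3, 2, 4}; ∂J/∂q = 18(q - 1)(q + 4) = 0 at q ∈ {-4, 1}.
The Hessian is diagonal: diag(J_pp, J_qq). Second derivatives: J_pp(-4)=8640, J_pp(-3)=-6300, J_pp(2)=10800, J_pp(4)=-20160; J_qq(-4)=-90, J_qq(1)=90.
Local maxima occur where both diagonal entries negative: (-3, -4), (4, -4). Count: 2.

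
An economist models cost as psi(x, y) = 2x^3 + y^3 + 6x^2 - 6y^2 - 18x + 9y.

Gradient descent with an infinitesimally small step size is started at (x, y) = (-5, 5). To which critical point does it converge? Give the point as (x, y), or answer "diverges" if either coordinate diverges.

psi is separable, so gradient descent decouples: x follows -∂psi/∂x, y follows -∂psi/∂y.
∂psi/∂x = 6(x - 1)(x + 3); at x=-5 this is 72, so x decreases.
∂psi/∂y = 3(y - 3)(y - 1); at y=5 this is 24, so y decreases.
The x-coordinate has no critical point in that direction and runs off to infinity.

diverges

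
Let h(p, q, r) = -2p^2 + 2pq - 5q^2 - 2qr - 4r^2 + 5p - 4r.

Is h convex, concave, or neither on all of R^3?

h is quadratic, so its Hessian is the constant matrix H = [[-4, 2, 0], [2, -10, -2], [0, -2, -8]].
Leading principal minors: -4, 36, -272.
Signs alternate −, +, − ⇒ H ≺ 0 ⇒ concave.

concave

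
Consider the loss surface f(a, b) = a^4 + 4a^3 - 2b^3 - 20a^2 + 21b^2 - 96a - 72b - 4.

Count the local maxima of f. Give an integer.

1

f separates as a function of a plus a function of b, so ∇f=0 decouples.
∂f/∂a = 4(a - 3)(a + 2)(a + 4) = 0 at a ∈ {-4, -2, 3}; ∂f/∂b = -6(b - 4)(b - 3) = 0 at b ∈ {3, 4}.
The Hessian is diagonal: diag(f_aa, f_bb). Second derivatives: f_aa(-4)=56, f_aa(-2)=-40, f_aa(3)=140; f_bb(3)=6, f_bb(4)=-6.
Local maxima occur where both diagonal entries negative: (-2, 4). Count: 1.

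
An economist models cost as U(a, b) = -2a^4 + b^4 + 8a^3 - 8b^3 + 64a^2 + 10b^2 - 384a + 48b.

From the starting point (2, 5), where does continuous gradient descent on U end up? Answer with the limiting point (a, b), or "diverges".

(3, 4)

U is separable, so gradient descent decouples: a follows -∂U/∂a, b follows -∂U/∂b.
∂U/∂a = -8(a - 4)(a - 3)(a + 4); at a=2 this is -96, so a increases.
∂U/∂b = 4(b - 4)(b - 3)(b + 1); at b=5 this is 48, so b decreases.
a converges to its nearest critical value 3 (a local min of the a-part); b converges to 4. The iterate converges to (3, 4).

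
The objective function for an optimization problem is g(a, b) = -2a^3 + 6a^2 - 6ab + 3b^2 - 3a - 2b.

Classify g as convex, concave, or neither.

neither

The term -2a^3 is cubic, so the Hessian is not constant.
∂²g/∂a² = -12a + 12, which takes both signs as a varies (negative for sufficiently large a). A diagonal entry of the Hessian changing sign means the Hessian is neither positive- nor negative-semidefinite on all of R^2.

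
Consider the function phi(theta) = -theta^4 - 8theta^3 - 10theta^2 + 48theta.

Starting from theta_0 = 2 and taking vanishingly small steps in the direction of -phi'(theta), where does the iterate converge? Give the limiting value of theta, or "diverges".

phi'(theta) = -4(theta - 1)(theta + 3)(theta + 4), so phi'(2) = -120.
Gradient descent moves in the -phi' direction, i.e. theta is increasing.
There is no critical point above theta=2, and phi' keeps the same sign, so the iterate runs off to +∞.

diverges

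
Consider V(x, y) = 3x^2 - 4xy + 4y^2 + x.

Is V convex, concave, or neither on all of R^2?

convex

V is quadratic, so its Hessian is the constant matrix H = [[6, -4], [-4, 8]].
det(H) = 32, tr(H) = 14.
det(H) > 0 and tr(H) > 0, so H is positive definite everywhere: convex.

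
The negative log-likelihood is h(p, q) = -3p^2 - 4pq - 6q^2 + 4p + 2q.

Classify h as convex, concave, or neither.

h is quadratic, so its Hessian is the constant matrix H = [[-6, -4], [-4, -12]].
det(H) = 56, tr(H) = -18.
det(H) > 0 and tr(H) < 0, so H is negative definite everywhere: concave.

concave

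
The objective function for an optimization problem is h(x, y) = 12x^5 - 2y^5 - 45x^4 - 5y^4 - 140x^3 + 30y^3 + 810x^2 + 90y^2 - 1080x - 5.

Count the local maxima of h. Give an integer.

h separates as a function of x plus a function of y, so ∇h=0 decouples.
∂h/∂x = 60(x - 3)(x - 2)(x - 1)(x + 3) = 0 at x ∈ {-3, 1, 2, 3}; ∂h/∂y = -10y(y - 3)(y + 2)(y + 3) = 0 at y ∈ {-3, -2, 0, 3}.
The Hessian is diagonal: diag(h_xx, h_yy). Second derivatives: h_xx(-3)=-7200, h_xx(1)=480, h_xx(2)=-300, h_xx(3)=720; h_yy(-3)=180, h_yy(-2)=-100, h_yy(0)=180, h_yy(3)=-900.
Local maxima occur where both diagonal entries negative: (-3, -2), (-3, 3), (2, -2), (2, 3). Count: 4.

4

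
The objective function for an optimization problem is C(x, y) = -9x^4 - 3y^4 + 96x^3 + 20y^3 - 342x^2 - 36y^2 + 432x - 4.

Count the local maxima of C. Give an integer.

4

C separates as a function of x plus a function of y, so ∇C=0 decouples.
∂C/∂x = -36(x - 4)(x - 3)(x - 1) = 0 at x ∈ {1, 3, 4}; ∂C/∂y = -12y(y - 3)(y - 2) = 0 at y ∈ {0, 2, 3}.
The Hessian is diagonal: diag(C_xx, C_yy). Second derivatives: C_xx(1)=-216, C_xx(3)=72, C_xx(4)=-108; C_yy(0)=-72, C_yy(2)=24, C_yy(3)=-36.
Local maxima occur where both diagonal entries negative: (1, 0), (1, 3), (4, 0), (4, 3). Count: 4.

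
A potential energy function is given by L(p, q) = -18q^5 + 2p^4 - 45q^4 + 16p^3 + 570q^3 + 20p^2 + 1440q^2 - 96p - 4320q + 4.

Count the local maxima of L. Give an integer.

L separates as a function of p plus a function of q, so ∇L=0 decouples.
∂L/∂p = 8(p - 1)(p + 3)(p + 4) = 0 at p ∈ {-4, -3, 1}; ∂L/∂q = -90(q - 4)(q - 1)(q + 3)(q + 4) = 0 at q ∈ {-4, -3, 1, 4}.
The Hessian is diagonal: diag(L_pp, L_qq). Second derivatives: L_pp(-4)=40, L_pp(-3)=-32, L_pp(1)=160; L_qq(-4)=3600, L_qq(-3)=-2520, L_qq(1)=5400, L_qq(4)=-15120.
Local maxima occur where both diagonal entries negative: (-3, -3), (-3, 4). Count: 2.

2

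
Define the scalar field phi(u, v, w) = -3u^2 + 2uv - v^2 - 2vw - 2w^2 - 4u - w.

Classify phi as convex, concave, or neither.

concave

phi is quadratic, so its Hessian is the constant matrix H = [[-6, 2, 0], [2, -2, -2], [0, -2, -4]].
Leading principal minors: -6, 8, -8.
Signs alternate −, +, − ⇒ H ≺ 0 ⇒ concave.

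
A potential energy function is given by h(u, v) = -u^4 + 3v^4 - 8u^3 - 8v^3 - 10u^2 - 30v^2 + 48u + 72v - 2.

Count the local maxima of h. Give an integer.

h separates as a function of u plus a function of v, so ∇h=0 decouples.
∂h/∂u = -4(u - 1)(u + 3)(u + 4) = 0 at u ∈ {-4, -3, 1}; ∂h/∂v = 12(v - 3)(v - 1)(v + 2) = 0 at v ∈ {-2, 1, 3}.
The Hessian is diagonal: diag(h_uu, h_vv). Second derivatives: h_uu(-4)=-20, h_uu(-3)=16, h_uu(1)=-80; h_vv(-2)=180, h_vv(1)=-72, h_vv(3)=120.
Local maxima occur where both diagonal entries negative: (-4, 1), (1, 1). Count: 2.

2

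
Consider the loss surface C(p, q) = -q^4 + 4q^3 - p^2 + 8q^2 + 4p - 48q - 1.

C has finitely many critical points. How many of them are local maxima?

C separates as a function of p plus a function of q, so ∇C=0 decouples.
∂C/∂p = -2(p - 2) = 0 at p ∈ {2}; ∂C/∂q = -4(q - 3)(q - 2)(q + 2) = 0 at q ∈ {-2, 2, 3}.
The Hessian is diagonal: diag(C_pp, C_qq). Second derivatives: C_pp(2)=-2; C_qq(-2)=-80, C_qq(2)=16, C_qq(3)=-20.
Local maxima occur where both diagonal entries negative: (2, -2), (2, 3). Count: 2.

2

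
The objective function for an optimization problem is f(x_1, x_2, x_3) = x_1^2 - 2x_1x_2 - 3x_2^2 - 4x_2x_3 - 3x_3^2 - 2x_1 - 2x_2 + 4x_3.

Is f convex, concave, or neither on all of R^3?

f is quadratic, so its Hessian is the constant matrix H = [[2, -2, 0], [-2, -6, -4], [0, -4, -6]].
Leading principal minors: 2, -16, 64.
Neither pattern holds ⇒ H is indefinite ⇒ neither convex nor concave.

neither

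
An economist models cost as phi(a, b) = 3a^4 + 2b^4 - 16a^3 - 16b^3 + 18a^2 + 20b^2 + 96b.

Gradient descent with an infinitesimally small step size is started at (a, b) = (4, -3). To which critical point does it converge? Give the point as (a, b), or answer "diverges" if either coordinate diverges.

(3, -1)

phi is separable, so gradient descent decouples: a follows -∂phi/∂a, b follows -∂phi/∂b.
∂phi/∂a = 12a(a - 3)(a - 1); at a=4 this is 144, so a decreases.
∂phi/∂b = 8(b - 4)(b - 3)(b + 1); at b=-3 this is -672, so b increases.
a converges to its nearest critical value 3 (a local min of the a-part); b converges to -1. The iterate converges to (3, -1).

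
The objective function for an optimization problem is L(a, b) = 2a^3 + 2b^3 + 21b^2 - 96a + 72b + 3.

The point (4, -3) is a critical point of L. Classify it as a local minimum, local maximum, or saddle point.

local minimum

The mixed partial ∂²L/∂a∂b is 0, so the Hessian at any point is diag(L_aa, L_bb) = diag(12a, 6(2b + 7)).
At (4, -3): H = diag(48, 6).
Both eigenvalues are positive, so H is positive definite: a local minimum.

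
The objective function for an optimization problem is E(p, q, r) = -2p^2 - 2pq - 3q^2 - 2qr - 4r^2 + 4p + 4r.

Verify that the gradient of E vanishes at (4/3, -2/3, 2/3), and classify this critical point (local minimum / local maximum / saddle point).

∇E = (-4p - 2q + 4, -2p - 6q - 2r, -2q - 8r + 4); substituting (4/3, -2/3, 2/3) gives ∇E = (0, 0, 0), so (4/3, -2/3, 2/3) is indeed a critical point.
The Hessian is constant: H = [[-4, -2, 0], [-2, -6, -2], [0, -2, -8]].
Leading principal minors: Δ₁ = -4, Δ₂ = 20, Δ₃ = -144.
The minors alternate sign starting negative (−, +, −), so H is negative definite: a local maximum.

local maximum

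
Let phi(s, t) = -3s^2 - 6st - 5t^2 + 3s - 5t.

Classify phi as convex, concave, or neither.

phi is quadratic, so its Hessian is the constant matrix H = [[-6, -6], [-6, -10]].
det(H) = 24, tr(H) = -16.
det(H) > 0 and tr(H) < 0, so H is negative definite everywhere: concave.

concave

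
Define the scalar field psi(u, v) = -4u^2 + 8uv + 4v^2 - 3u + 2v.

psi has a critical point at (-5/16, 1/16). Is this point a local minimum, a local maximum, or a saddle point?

The Hessian of psi is constant: H = [[-8, 8], [8, 8]].
det(H) = (-8)·8 − 8² = -128.
Since det(H) < 0, H is indefinite and the critical point is a saddle point.

saddle point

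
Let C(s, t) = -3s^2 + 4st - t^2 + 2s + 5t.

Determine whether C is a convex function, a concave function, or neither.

neither

C is quadratic, so its Hessian is the constant matrix H = [[-6, 4], [4, -2]].
det(H) = -4, tr(H) = -8.
det(H) < 0, so H is indefinite: neither convex nor concave.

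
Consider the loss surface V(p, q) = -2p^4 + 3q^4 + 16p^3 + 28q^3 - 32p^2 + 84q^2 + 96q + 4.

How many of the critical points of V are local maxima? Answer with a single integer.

2

V separates as a function of p plus a function of q, so ∇V=0 decouples.
∂V/∂p = -8p(p - 4)(p - 2) = 0 at p ∈ {0, 2, 4}; ∂V/∂q = 12(q + 1)(q + 2)(q + 4) = 0 at q ∈ {-4, -2, -1}.
The Hessian is diagonal: diag(V_pp, V_qq). Second derivatives: V_pp(0)=-64, V_pp(2)=32, V_pp(4)=-64; V_qq(-4)=72, V_qq(-2)=-24, V_qq(-1)=36.
Local maxima occur where both diagonal entries negative: (0, -2), (4, -2). Count: 2.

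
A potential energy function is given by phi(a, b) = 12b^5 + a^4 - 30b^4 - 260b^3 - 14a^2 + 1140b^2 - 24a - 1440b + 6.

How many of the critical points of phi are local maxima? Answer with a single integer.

phi separates as a function of a plus a function of b, so ∇phi=0 decouples.
∂phi/∂a = 4(a - 3)(a + 1)(a + 2) = 0 at a ∈ {-2, -1, 3}; ∂phi/∂b = 60(b - 3)(b - 2)(b - 1)(b + 4) = 0 at b ∈ {-4, 1, 2, 3}.
The Hessian is diagonal: diag(phi_aa, phi_bb). Second derivatives: phi_aa(-2)=20, phi_aa(-1)=-16, phi_aa(3)=80; phi_bb(-4)=-12600, phi_bb(1)=600, phi_bb(2)=-360, phi_bb(3)=840.
Local maxima occur where both diagonal entries negative: (-1, -4), (-1, 2). Count: 2.

2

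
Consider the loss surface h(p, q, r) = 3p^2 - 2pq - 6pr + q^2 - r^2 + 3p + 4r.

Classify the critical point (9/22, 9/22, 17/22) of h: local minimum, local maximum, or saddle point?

saddle point

The Hessian is constant: H = [[6, -2, -6], [-2, 2, 0], [-6, 0, -2]].
Leading principal minors: Δ₁ = 6, Δ₂ = 8, Δ₃ = -88.
The minors fit neither the all-positive nor the alternating-sign pattern, so H is indefinite: a saddle point.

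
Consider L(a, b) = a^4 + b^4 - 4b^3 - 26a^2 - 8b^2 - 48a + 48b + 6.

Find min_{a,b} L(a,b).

-426

L(a,b) separates as P(a) + Q(b) + 6, so its minimum is min P + min Q + 6.
P'(a) = 4(a - 4)(a + 1)(a + 3) vanishes at a ∈ {-3, -1, 4}; Q'(b) = 4(b - 3)(b - 2)(b + 2) vanishes at b ∈ {-2, 2, 3}.
Local minima of P (where P''>0): P(-3)=-9, P(4)=-352. Local minima of Q: Q(-2)=-80, Q(3)=45.
So the global minimum of L is P(4) + Q(-2) + 6 = -352 − 80 + 6 = -426, attained at (4, -2).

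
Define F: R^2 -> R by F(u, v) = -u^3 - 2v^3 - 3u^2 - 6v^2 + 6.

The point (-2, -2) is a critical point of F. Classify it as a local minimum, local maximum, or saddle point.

local minimum

The mixed partial ∂²F/∂u∂v is 0, so the Hessian at any point is diag(F_uu, F_vv) = diag(-6(u + 1), -12(v + 1)).
At (-2, -2): H = diag(6, 12).
Both eigenvalues are positive, so H is positive definite: a local minimum.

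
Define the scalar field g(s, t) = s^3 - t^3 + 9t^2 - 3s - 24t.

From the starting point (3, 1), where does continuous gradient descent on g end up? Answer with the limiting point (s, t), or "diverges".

(1, 2)

g is separable, so gradient descent decouples: s follows -∂g/∂s, t follows -∂g/∂t.
∂g/∂s = 3(s - 1)(s + 1); at s=3 this is 24, so s decreases.
∂g/∂t = -3(t - 4)(t - 2); at t=1 this is -9, so t increases.
s converges to its nearest critical value 1 (a local min of the s-part); t converges to 2. The iterate converges to (1, 2).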